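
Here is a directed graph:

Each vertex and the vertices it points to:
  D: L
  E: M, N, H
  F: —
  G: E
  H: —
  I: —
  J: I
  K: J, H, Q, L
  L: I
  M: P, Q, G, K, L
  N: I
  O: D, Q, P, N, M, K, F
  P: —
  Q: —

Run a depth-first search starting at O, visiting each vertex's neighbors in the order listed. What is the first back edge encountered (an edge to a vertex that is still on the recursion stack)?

E→M

DFS from O (visiting each vertex's neighbors in the order listed); mark gray on enter, black on exit:
O gray
  D gray
    L gray
      I gray
      I black
    L black
  D black
  Q gray
  Q black
  P gray
  P black
  N gray
    N→I: I black — skip
  N black
  M gray
    M→P: P black — skip
    M→Q: Q black — skip
    G gray
      E gray
        E→M: M is gray → back edge
First back edge: E → M.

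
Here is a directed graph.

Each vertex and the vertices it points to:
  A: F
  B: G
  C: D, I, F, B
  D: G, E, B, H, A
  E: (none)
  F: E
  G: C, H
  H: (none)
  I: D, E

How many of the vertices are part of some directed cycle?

A vertex is on a directed cycle iff it belongs to a strongly connected component of size ≥ 2 (or has a self-loop).
The vertices on cycles are {B, C, D, G, I} — 5 in total.

5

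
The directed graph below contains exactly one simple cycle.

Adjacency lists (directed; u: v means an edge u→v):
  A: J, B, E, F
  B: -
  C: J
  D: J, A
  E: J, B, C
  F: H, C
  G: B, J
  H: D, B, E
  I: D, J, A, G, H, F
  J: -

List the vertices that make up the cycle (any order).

DFS with gray/black marking from F:
F gray
  H gray
    D gray
      J gray
      J black
      A gray
        A→J: J black — skip
        B gray
        B black
        E gray
          E→J: J black — skip
          E→B: B black — skip
          C gray
            C→J: J black — skip
          C black
        E black
        A→F: F is gray → back edge
Back edge closes the cycle F → H → D → A → F; its vertices are {A, D, F, H}.

A, D, F, H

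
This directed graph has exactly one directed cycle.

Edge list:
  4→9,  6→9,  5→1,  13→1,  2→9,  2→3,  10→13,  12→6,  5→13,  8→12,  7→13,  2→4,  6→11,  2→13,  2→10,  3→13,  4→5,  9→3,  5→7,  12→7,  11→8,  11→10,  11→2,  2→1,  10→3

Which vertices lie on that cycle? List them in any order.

DFS with gray/black marking from 6:
6 gray
  9 gray
    3 gray
      13 gray
        1 gray
        1 black
      13 black
    3 black
  9 black
  11 gray
    2 gray
      4 gray
        5 gray
          5→1: 1 black — skip
          7 gray
            7→13: 13 black — skip
          7 black
          5→13: 13 black — skip
        5 black
        4→9: 9 black — skip
      4 black
      2→9: 9 black — skip
      2→3: 3 black — skip
      2→13: 13 black — skip
      2→1: 1 black — skip
      10 gray
        10→13: 13 black — skip
        10→3: 3 black — skip
      10 black
    2 black
    11→10: 10 black — skip
    8 gray
      12 gray
        12→6: 6 is gray → back edge
Back edge closes the cycle 6 → 11 → 8 → 12 → 6; its vertices are {6, 8, 11, 12}.

6, 8, 11, 12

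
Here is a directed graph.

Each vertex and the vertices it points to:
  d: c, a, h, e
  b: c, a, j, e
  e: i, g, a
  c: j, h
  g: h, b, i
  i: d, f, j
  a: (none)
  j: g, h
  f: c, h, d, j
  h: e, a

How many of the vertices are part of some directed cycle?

A vertex is on a directed cycle iff it belongs to a strongly connected component of size ≥ 2 (or has a self-loop).
The vertices on cycles are {b, c, d, e, f, g, h, i, j} — 9 in total.

9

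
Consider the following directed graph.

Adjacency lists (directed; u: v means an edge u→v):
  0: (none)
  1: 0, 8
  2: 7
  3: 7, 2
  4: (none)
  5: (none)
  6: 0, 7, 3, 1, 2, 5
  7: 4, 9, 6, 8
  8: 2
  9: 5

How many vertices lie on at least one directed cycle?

6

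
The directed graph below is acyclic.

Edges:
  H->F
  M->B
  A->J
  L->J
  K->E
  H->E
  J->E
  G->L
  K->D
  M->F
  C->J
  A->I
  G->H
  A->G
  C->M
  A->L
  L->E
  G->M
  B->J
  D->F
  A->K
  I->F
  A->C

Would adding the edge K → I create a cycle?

No

Adding K→I creates a cycle iff I can already reach K.
Explore from I: no path reaches K. The graph stays acyclic.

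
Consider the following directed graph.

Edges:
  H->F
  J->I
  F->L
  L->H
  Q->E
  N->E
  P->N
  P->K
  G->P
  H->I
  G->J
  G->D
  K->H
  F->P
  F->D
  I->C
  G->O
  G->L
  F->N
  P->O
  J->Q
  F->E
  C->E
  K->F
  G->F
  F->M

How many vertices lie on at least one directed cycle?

5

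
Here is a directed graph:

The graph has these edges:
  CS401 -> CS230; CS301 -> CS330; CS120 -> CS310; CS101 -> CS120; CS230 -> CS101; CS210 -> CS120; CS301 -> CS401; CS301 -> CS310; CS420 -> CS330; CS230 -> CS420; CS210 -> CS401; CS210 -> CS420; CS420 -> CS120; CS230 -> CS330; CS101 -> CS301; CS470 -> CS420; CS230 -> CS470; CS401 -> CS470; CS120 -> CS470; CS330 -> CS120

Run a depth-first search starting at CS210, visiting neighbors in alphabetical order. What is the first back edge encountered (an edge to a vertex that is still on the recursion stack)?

DFS from CS210 (visiting neighbors in alphabetical order); mark gray on enter, black on exit:
CS210 gray
  CS120 gray
    CS310 gray
    CS310 black
    CS470 gray
      CS420 gray
        CS420→CS120: CS120 is gray → back edge
First back edge: CS420 → CS120.

CS420->CS120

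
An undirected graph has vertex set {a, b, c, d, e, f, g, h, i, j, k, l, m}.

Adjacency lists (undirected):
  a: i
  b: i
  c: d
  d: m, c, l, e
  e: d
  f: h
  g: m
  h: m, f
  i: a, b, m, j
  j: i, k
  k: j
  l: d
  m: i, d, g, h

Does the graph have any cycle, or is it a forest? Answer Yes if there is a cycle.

No

DFS, tracking each vertex's parent; an edge to a visited non-parent vertex closes a cycle.
Start from b:
visit b (parent –)
  visit i (parent b)
    visit a (parent i)
      a–i: parent, skip
    i–b: parent, skip
    visit m (parent i)
      m–i: parent, skip
      visit d (parent m)
        d–m: parent, skip
        visit c (parent d)
          c–d: parent, skip
        visit l (parent d)
          l–d: parent, skip
        visit e (parent d)
          e–d: parent, skip
      visit g (parent m)
        g–m: parent, skip
      visit h (parent m)
        h–m: parent, skip
        visit f (parent h)
          f–h: parent, skip
    visit j (parent i)
      j–i: parent, skip
      visit k (parent j)
        k–j: parent, skip
No non-parent visited neighbor found — the graph is a forest.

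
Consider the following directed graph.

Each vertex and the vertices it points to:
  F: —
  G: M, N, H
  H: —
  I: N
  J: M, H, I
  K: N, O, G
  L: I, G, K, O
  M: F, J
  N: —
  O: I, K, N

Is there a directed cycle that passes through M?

M is on a cycle iff M can reach itself via ≥1 edge.
M → J → M — yes.

Yes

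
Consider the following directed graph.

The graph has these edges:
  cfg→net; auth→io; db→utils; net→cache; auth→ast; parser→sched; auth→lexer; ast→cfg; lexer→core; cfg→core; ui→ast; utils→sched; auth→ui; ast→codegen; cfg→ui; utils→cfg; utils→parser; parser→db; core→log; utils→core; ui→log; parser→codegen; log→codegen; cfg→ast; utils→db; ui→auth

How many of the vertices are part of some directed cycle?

7

A vertex is on a directed cycle iff it belongs to a strongly connected component of size ≥ 2 (or has a self-loop).
The vertices on cycles are {db, ui, ast, cfg, auth, utils, parser} — 7 in total.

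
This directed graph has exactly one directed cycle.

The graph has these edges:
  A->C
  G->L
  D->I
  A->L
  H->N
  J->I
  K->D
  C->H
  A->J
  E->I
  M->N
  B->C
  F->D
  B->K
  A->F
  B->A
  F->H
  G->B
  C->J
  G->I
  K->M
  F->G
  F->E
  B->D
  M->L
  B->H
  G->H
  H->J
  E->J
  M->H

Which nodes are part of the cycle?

DFS with gray/black marking from G:
G gray
  I gray
  I black
  L gray
  L black
  H gray
    J gray
      J→I: I black — skip
    J black
    N gray
    N black
  H black
  B gray
    K gray
      M gray
        M→L: L black — skip
        M→H: H black — skip
        M→N: N black — skip
      M black
      D gray
        D→I: I black — skip
      D black
    K black
    A gray
      A→L: L black — skip
      F gray
        F→H: H black — skip
        E gray
          E→J: J black — skip
          E→I: I black — skip
        E black
        F→G: G is gray → back edge
Back edge closes the cycle G → B → A → F → G; its vertices are {A, B, F, G}.

A, B, F, G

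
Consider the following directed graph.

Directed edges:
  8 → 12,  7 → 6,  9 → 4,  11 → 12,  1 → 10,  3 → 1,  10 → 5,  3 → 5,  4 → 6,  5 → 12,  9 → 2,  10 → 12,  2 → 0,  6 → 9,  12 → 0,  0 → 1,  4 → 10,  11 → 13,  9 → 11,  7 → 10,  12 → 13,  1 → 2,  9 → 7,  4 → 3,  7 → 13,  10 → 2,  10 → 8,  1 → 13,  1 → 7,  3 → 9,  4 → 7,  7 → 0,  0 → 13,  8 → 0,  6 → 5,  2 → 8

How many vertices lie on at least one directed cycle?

A vertex is on a directed cycle iff it belongs to a strongly connected component of size ≥ 2 (or has a self-loop).
The vertices on cycles are {0, 1, 2, 3, 4, 5, 6, 7, 8, 9, 10, 11, 12} — 13 in total.

13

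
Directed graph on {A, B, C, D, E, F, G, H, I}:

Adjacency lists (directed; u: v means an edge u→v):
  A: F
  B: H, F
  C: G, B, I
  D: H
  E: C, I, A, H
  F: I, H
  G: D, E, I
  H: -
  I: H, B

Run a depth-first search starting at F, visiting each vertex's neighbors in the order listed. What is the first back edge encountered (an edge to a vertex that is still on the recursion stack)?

B→F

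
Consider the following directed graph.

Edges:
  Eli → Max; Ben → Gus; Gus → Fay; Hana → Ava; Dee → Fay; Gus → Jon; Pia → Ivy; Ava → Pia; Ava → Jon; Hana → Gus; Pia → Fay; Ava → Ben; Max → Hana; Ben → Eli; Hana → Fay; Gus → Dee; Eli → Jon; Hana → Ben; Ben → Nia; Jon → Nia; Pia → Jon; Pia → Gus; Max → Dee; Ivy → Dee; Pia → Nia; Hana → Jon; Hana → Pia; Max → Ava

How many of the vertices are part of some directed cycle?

5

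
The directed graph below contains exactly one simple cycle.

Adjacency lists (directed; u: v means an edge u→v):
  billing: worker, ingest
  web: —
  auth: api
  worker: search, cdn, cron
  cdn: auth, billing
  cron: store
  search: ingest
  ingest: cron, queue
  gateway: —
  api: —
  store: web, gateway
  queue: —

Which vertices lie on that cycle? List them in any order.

cdn, worker, billing

DFS with gray/black marking from cdn:
cdn gray
  auth gray
    api gray
    api black
  auth black
  billing gray
    worker gray
      search gray
        ingest gray
          cron gray
            store gray
              web gray
              web black
              gateway gray
              gateway black
            store black
          cron black
          queue gray
          queue black
        ingest black
      search black
      worker→cdn: cdn is gray → back edge
Back edge closes the cycle cdn → billing → worker → cdn; its vertices are {cdn, worker, billing}.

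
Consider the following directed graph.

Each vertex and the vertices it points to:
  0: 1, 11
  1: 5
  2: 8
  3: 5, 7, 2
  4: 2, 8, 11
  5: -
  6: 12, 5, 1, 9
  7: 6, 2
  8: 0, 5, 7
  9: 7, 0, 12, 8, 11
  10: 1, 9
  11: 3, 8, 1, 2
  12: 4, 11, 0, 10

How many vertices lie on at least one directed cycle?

11

A vertex is on a directed cycle iff it belongs to a strongly connected component of size ≥ 2 (or has a self-loop).
The vertices on cycles are {0, 2, 3, 4, 6, 7, 8, 9, 10, 11, 12} — 11 in total.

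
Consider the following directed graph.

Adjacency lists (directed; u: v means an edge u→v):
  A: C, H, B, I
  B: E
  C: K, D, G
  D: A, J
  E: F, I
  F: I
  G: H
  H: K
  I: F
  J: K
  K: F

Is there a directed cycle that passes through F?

Yes

F is on a cycle iff F can reach itself via ≥1 edge.
F → I → F — yes.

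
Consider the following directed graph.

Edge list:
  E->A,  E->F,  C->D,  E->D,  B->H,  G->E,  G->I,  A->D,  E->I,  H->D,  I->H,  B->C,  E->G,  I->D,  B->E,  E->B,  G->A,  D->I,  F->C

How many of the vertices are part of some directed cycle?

A vertex is on a directed cycle iff it belongs to a strongly connected component of size ≥ 2 (or has a self-loop).
The vertices on cycles are {B, D, E, G, H, I} — 6 in total.

6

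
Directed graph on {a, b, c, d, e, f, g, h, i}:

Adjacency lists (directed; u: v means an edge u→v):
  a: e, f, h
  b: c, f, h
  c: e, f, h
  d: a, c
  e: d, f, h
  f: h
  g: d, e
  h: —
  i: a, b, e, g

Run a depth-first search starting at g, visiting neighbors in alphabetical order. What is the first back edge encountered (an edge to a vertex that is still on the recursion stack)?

DFS from g (visiting neighbors in alphabetical order); mark gray on enter, black on exit:
g gray
  d gray
    a gray
      e gray
        e→d: d is gray → back edge
First back edge: e → d.

e->d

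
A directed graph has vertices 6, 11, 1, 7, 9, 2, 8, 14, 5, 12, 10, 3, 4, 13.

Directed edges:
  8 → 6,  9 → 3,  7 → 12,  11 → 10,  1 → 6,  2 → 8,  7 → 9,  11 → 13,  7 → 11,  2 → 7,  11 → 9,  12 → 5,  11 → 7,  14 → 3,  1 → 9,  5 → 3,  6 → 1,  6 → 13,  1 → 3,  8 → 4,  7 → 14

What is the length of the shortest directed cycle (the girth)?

For each vertex v, BFS finds the shortest path from v back to v.
The shortest such closed walk is 6 → 1 → 6, length 2.

2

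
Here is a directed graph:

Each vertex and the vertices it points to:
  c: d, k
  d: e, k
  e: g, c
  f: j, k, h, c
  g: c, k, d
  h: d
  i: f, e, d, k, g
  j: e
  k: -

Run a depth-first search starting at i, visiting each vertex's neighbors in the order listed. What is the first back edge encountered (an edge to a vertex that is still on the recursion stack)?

DFS from i (visiting each vertex's neighbors in the order listed); mark gray on enter, black on exit:
i gray
  f gray
    j gray
      e gray
        g gray
          c gray
            d gray
              d→e: e is gray → back edge
First back edge: d → e.

d→e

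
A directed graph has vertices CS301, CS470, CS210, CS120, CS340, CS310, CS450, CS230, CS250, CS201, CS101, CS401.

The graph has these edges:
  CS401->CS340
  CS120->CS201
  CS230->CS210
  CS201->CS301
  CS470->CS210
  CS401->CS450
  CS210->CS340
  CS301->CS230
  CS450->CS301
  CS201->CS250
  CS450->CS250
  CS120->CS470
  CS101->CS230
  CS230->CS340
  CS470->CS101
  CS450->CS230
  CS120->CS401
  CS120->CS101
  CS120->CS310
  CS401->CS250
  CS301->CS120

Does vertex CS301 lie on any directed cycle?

Yes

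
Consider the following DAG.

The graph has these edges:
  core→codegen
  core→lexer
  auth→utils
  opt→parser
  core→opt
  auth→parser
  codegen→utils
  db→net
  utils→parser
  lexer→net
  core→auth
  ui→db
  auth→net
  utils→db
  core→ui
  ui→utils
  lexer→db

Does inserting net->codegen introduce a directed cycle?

Adding net→codegen creates a cycle iff codegen can already reach net.
Path from codegen: codegen → utils → db → net.
So codegen → … → net → codegen is a cycle.

Yes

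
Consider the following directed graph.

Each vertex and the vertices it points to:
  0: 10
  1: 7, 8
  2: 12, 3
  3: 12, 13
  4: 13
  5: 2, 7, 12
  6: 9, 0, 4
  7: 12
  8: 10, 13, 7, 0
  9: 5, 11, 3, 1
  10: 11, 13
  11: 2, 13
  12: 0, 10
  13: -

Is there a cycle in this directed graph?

Yes

DFS with white/gray/black marking, starting from 7:
7 gray
  12 gray
    0 gray
      10 gray
        11 gray
          2 gray
            2→12: 12 is gray → back edge
Back edge found, so a cycle exists: 12 → 0 → 10 → 11 → 2 → 12.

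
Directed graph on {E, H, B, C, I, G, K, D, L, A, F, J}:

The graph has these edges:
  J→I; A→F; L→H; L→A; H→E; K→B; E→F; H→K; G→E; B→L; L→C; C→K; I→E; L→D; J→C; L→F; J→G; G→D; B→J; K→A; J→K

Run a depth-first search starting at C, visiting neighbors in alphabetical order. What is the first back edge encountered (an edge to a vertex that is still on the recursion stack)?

DFS from C (visiting neighbors in alphabetical order); mark gray on enter, black on exit:
C gray
  K gray
    A gray
      F gray
      F black
    A black
    B gray
      J gray
        J→C: C is gray → back edge
First back edge: J → C.

J→C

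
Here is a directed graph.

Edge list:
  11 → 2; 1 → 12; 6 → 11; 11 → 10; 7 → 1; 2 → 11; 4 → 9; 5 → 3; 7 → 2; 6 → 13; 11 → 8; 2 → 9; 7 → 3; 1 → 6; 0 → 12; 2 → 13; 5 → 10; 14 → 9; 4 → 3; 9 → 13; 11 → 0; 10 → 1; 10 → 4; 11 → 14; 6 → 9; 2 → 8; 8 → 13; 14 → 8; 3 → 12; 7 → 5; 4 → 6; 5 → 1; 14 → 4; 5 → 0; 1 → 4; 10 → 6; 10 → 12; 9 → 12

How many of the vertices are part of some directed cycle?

7

A vertex is on a directed cycle iff it belongs to a strongly connected component of size ≥ 2 (or has a self-loop).
The vertices on cycles are {1, 2, 4, 6, 10, 11, 14} — 7 in total.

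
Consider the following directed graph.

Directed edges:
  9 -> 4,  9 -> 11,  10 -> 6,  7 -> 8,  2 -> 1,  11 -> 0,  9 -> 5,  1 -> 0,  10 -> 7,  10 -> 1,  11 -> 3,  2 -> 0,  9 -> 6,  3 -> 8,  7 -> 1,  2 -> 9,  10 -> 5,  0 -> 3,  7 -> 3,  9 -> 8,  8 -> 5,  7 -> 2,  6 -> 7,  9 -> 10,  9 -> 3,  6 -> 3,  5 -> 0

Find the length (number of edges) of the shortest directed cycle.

For each vertex v, BFS finds the shortest path from v back to v.
The shortest such closed walk is 7 → 2 → 9 → 10 → 7, length 4.

4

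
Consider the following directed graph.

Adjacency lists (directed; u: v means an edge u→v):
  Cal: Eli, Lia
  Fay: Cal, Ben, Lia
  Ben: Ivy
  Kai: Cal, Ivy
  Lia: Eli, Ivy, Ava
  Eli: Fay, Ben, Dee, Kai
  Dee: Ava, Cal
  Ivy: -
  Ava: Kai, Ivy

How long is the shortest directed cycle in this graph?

3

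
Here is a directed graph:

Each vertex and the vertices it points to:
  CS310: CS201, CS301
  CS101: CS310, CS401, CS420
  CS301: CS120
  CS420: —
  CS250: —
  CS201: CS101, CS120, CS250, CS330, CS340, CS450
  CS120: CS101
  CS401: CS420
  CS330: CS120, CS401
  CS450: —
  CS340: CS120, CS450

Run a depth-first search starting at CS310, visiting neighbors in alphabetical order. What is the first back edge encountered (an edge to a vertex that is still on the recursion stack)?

DFS from CS310 (visiting neighbors in alphabetical order); mark gray on enter, black on exit:
CS310 gray
  CS201 gray
    CS101 gray
      CS101→CS310: CS310 is gray → back edge
First back edge: CS101 → CS310.

CS101->CS310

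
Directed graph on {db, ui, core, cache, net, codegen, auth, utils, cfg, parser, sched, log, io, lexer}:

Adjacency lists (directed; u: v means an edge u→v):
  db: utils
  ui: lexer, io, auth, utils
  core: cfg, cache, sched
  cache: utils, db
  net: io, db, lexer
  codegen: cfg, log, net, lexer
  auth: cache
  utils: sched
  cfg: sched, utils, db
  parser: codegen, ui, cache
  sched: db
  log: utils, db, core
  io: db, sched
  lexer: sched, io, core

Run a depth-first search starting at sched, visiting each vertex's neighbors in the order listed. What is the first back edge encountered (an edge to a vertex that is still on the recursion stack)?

utils->sched

DFS from sched (visiting each vertex's neighbors in the order listed); mark gray on enter, black on exit:
sched gray
  db gray
    utils gray
      utils→sched: sched is gray → back edge
First back edge: utils → sched.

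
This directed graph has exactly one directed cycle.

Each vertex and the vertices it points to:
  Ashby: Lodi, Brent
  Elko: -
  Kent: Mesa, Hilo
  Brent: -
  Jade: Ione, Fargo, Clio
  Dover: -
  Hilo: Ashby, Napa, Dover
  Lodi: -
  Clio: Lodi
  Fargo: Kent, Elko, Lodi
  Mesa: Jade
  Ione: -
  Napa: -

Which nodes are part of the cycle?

DFS with gray/black marking from Mesa:
Mesa gray
  Jade gray
    Ione gray
    Ione black
    Fargo gray
      Kent gray
        Kent→Mesa: Mesa is gray → back edge
Back edge closes the cycle Mesa → Jade → Fargo → Kent → Mesa; its vertices are {Jade, Kent, Mesa, Fargo}.

Jade, Kent, Mesa, Fargo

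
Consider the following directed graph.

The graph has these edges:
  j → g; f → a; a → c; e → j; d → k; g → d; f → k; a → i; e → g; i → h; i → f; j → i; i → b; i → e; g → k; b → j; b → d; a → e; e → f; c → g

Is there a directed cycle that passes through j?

Yes

j is on a cycle iff j can reach itself via ≥1 edge.
j → i → e → j — yes.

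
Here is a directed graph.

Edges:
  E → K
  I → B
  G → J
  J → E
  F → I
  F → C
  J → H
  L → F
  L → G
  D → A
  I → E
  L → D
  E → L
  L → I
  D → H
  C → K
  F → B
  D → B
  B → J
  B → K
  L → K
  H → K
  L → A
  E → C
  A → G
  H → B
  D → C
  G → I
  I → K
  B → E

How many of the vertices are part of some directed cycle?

A vertex is on a directed cycle iff it belongs to a strongly connected component of size ≥ 2 (or has a self-loop).
The vertices on cycles are {A, B, D, E, F, G, H, I, J, L} — 10 in total.

10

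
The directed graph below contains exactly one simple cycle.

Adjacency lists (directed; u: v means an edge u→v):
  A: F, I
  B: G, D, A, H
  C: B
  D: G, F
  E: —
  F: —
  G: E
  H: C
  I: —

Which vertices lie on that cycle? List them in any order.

B, C, H

DFS with gray/black marking from B:
B gray
  G gray
    E gray
    E black
  G black
  D gray
    D→G: G black — skip
    F gray
    F black
  D black
  A gray
    A→F: F black — skip
    I gray
    I black
  A black
  H gray
    C gray
      C→B: B is gray → back edge
Back edge closes the cycle B → H → C → B; its vertices are {B, C, H}.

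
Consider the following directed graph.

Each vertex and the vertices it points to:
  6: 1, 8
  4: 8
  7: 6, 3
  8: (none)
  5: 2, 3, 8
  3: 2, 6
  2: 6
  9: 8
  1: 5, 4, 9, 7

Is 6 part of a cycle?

6 is on a cycle iff 6 can reach itself via ≥1 edge.
6 → 1 → 7 → 6 — yes.

Yes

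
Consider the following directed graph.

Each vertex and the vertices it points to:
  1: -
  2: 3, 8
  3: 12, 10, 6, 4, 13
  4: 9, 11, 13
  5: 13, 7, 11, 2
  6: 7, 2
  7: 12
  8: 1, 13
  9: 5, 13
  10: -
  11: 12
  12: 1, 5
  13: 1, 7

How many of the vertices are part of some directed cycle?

A vertex is on a directed cycle iff it belongs to a strongly connected component of size ≥ 2 (or has a self-loop).
The vertices on cycles are {2, 3, 4, 5, 6, 7, 8, 9, 11, 12, 13} — 11 in total.

11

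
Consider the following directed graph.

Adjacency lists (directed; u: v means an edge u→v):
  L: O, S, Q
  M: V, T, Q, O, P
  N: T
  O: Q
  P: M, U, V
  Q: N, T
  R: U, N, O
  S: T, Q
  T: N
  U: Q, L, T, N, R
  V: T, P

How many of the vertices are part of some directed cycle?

A vertex is on a directed cycle iff it belongs to a strongly connected component of size ≥ 2 (or has a self-loop).
The vertices on cycles are {M, N, P, R, T, U, V} — 7 in total.

7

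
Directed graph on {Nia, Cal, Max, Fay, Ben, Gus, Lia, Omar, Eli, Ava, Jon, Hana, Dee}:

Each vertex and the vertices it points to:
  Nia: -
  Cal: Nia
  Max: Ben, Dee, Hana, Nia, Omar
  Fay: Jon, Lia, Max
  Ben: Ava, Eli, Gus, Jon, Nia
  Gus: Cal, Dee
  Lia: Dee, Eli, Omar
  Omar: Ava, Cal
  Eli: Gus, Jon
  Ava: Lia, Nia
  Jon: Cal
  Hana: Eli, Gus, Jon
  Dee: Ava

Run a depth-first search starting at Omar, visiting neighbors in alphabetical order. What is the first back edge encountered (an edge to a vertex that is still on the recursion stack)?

DFS from Omar (visiting neighbors in alphabetical order); mark gray on enter, black on exit:
Omar gray
  Ava gray
    Lia gray
      Dee gray
        Dee→Ava: Ava is gray → back edge
First back edge: Dee → Ava.

Dee->Ava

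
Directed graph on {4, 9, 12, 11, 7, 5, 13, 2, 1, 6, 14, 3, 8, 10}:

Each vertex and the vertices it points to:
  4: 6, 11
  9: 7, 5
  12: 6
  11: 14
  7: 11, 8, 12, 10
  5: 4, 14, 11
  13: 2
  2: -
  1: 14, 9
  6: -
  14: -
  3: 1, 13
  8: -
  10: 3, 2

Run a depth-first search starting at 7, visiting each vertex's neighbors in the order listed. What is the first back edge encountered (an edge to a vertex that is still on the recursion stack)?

DFS from 7 (visiting each vertex's neighbors in the order listed); mark gray on enter, black on exit:
7 gray
  11 gray
    14 gray
    14 black
  11 black
  8 gray
  8 black
  12 gray
    6 gray
    6 black
  12 black
  10 gray
    3 gray
      1 gray
        1→14: 14 black — skip
        9 gray
          9→7: 7 is gray → back edge
First back edge: 9 → 7.

9->7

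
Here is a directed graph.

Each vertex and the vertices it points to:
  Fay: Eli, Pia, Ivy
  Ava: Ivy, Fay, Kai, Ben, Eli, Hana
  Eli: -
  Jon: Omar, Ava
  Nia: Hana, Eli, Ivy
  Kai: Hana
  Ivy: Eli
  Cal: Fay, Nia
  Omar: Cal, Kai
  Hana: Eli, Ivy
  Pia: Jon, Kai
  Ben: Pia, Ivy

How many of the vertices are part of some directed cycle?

7

A vertex is on a directed cycle iff it belongs to a strongly connected component of size ≥ 2 (or has a self-loop).
The vertices on cycles are {Ava, Ben, Cal, Fay, Jon, Pia, Omar} — 7 in total.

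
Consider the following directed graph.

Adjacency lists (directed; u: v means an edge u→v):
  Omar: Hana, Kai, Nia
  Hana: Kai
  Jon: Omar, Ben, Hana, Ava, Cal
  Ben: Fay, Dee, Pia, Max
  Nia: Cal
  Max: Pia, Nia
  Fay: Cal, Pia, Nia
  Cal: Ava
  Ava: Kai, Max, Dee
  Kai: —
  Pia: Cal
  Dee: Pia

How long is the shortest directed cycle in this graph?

4

For each vertex v, BFS finds the shortest path from v back to v.
The shortest such closed walk is Dee → Pia → Cal → Ava → Dee, length 4.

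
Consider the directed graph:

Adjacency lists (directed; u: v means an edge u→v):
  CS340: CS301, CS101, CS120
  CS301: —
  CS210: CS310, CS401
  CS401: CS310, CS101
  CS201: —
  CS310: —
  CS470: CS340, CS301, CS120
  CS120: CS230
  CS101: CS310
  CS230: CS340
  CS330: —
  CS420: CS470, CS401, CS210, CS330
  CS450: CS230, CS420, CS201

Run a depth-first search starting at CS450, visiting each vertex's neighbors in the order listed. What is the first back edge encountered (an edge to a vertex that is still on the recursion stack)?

DFS from CS450 (visiting each vertex's neighbors in the order listed); mark gray on enter, black on exit:
CS450 gray
  CS230 gray
    CS340 gray
      CS301 gray
      CS301 black
      CS101 gray
        CS310 gray
        CS310 black
      CS101 black
      CS120 gray
        CS120→CS230: CS230 is gray → back edge
First back edge: CS120 → CS230.

CS120→CS230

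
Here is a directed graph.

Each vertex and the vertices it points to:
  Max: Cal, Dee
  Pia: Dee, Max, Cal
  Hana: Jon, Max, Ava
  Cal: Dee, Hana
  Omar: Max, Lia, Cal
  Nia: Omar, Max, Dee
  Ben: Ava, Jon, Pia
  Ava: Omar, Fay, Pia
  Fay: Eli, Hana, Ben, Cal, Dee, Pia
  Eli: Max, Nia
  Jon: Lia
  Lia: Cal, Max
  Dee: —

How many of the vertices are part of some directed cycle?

A vertex is on a directed cycle iff it belongs to a strongly connected component of size ≥ 2 (or has a self-loop).
The vertices on cycles are {Ava, Ben, Cal, Eli, Fay, Jon, Lia, Max, Nia, Pia, Hana, Omar} — 12 in total.

12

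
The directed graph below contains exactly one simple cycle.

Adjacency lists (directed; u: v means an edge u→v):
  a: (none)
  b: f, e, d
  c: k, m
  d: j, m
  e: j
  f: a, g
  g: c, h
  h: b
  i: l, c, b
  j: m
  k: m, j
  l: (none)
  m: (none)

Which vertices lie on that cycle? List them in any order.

DFS with gray/black marking from b:
b gray
  f gray
    a gray
    a black
    g gray
      c gray
        k gray
          m gray
          m black
          j gray
            j→m: m black — skip
          j black
        k black
        c→m: m black — skip
      c black
      h gray
        h→b: b is gray → back edge
Back edge closes the cycle b → f → g → h → b; its vertices are {b, f, g, h}.

b, f, g, h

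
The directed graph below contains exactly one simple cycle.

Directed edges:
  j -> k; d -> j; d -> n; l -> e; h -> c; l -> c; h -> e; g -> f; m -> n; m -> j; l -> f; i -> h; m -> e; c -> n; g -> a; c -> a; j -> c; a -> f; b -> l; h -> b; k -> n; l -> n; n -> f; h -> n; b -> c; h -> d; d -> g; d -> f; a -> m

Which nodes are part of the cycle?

a, c, j, m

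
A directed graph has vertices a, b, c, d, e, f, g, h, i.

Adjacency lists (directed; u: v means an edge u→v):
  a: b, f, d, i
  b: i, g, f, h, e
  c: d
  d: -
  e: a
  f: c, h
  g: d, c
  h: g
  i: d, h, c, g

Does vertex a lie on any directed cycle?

Yes

a is on a cycle iff a can reach itself via ≥1 edge.
a → b → e → a — yes.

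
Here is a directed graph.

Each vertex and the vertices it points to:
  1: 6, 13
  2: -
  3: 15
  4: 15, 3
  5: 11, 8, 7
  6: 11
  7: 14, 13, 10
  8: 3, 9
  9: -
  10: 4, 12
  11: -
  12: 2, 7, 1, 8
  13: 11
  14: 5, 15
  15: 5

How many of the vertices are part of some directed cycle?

A vertex is on a directed cycle iff it belongs to a strongly connected component of size ≥ 2 (or has a self-loop).
The vertices on cycles are {3, 4, 5, 7, 8, 10, 12, 14, 15} — 9 in total.

9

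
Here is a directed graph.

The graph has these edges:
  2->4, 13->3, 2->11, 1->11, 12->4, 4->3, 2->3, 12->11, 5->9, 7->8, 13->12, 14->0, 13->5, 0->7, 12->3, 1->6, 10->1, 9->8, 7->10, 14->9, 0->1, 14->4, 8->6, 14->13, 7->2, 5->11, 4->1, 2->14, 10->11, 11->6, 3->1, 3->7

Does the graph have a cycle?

DFS with white/gray/black marking, starting from 13:
13 gray
  12 gray
    4 gray
      1 gray
        6 gray
        6 black
        11 gray
          11→6: 6 black — skip
        11 black
      1 black
      3 gray
        7 gray
          2 gray
            2→11: 11 black — skip
            14 gray
              9 gray
                8 gray
                  8→6: 6 black — skip
                8 black
              9 black
              0 gray
                0→1: 1 black — skip
                0→7: 7 is gray → back edge
Back edge found, so a cycle exists: 7 → 2 → 14 → 0 → 7.

Yes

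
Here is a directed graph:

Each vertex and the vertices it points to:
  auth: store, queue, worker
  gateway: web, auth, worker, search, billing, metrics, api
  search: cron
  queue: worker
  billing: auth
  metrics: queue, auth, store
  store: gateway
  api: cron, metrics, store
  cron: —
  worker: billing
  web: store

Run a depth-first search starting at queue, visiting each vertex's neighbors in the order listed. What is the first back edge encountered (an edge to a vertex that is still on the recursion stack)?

web→store

DFS from queue (visiting each vertex's neighbors in the order listed); mark gray on enter, black on exit:
queue gray
  worker gray
    billing gray
      auth gray
        store gray
          gateway gray
            web gray
              web→store: store is gray → back edge
First back edge: web → store.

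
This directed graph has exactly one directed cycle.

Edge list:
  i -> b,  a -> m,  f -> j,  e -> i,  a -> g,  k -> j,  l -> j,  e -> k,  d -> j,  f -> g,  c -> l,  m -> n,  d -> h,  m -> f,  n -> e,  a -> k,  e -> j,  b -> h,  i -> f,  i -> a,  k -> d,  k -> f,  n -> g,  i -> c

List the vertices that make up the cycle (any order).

a, e, i, m, n

DFS with gray/black marking from e:
e gray
  i gray
    c gray
      l gray
        j gray
        j black
      l black
    c black
    b gray
      h gray
      h black
    b black
    f gray
      f→j: j black — skip
      g gray
      g black
    f black
    a gray
      m gray
        n gray
          n→e: e is gray → back edge
Back edge closes the cycle e → i → a → m → n → e; its vertices are {a, e, i, m, n}.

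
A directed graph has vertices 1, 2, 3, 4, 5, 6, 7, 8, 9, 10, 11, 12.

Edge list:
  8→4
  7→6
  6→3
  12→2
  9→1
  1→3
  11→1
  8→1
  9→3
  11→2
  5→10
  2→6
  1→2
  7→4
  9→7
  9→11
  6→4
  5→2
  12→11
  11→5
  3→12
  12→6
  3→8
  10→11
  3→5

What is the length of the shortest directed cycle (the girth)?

For each vertex v, BFS finds the shortest path from v back to v.
The shortest such closed walk is 11 → 5 → 10 → 11, length 3.

3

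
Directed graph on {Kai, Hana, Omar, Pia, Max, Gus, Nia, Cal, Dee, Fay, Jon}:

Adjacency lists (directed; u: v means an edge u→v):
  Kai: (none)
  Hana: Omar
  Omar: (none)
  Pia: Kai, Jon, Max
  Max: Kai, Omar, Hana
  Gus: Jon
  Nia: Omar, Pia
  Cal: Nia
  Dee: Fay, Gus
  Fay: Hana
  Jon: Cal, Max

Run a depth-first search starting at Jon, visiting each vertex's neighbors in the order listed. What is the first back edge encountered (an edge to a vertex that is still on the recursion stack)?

Pia→Jon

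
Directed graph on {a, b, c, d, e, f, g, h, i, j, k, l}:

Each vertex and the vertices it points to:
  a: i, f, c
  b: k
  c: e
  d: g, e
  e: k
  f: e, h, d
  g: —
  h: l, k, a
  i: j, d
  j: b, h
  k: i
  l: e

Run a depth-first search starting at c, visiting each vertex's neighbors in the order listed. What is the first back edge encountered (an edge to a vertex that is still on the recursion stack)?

DFS from c (visiting each vertex's neighbors in the order listed); mark gray on enter, black on exit:
c gray
  e gray
    k gray
      i gray
        j gray
          b gray
            b→k: k is gray → back edge
First back edge: b → k.

b→k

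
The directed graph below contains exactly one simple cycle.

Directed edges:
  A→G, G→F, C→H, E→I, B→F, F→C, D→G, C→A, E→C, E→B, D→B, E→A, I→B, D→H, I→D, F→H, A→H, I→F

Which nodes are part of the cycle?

A, C, F, G

DFS with gray/black marking from C:
C gray
  H gray
  H black
  A gray
    G gray
      F gray
        F→C: C is gray → back edge
Back edge closes the cycle C → A → G → F → C; its vertices are {A, C, F, G}.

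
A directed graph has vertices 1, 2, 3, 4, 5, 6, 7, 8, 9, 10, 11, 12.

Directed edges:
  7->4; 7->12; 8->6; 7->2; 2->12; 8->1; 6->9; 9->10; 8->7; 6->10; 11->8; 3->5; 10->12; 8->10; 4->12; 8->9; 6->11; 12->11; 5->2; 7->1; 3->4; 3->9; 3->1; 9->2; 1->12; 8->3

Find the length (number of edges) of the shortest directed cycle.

3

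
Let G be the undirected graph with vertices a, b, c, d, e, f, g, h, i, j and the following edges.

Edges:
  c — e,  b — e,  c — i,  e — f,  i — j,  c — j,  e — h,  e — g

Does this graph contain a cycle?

Yes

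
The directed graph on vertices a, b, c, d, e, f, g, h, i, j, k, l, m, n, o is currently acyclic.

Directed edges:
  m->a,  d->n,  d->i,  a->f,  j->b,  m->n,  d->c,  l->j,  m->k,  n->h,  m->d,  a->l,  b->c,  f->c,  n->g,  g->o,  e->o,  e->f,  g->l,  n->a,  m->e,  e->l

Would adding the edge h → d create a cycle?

Adding h→d creates a cycle iff d can already reach h.
Path from d: d → n → h.
So d → … → h → d is a cycle.

Yes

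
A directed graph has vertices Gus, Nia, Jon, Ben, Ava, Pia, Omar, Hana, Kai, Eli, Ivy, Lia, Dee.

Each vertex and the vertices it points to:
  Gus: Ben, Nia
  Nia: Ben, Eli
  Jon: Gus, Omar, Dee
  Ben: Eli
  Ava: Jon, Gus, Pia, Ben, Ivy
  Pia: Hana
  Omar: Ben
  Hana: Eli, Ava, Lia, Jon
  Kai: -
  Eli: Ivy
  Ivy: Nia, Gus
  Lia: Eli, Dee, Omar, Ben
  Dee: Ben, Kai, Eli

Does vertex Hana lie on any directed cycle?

Yes

Hana is on a cycle iff Hana can reach itself via ≥1 edge.
Hana → Ava → Pia → Hana — yes.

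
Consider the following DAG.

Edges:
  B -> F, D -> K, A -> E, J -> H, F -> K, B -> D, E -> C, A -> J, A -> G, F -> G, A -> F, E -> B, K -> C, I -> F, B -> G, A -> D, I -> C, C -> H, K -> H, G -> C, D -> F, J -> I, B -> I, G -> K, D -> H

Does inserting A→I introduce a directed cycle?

Adding A→I creates a cycle iff I can already reach A.
Explore from I: no path reaches A. The graph stays acyclic.

No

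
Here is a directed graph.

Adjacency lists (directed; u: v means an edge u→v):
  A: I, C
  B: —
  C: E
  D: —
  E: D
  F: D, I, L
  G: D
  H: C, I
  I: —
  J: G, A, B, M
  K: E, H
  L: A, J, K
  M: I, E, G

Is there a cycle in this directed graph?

No

DFS with white/gray/black marking, starting from A:
A gray
  I gray
  I black
  C gray
    E gray
      D gray
      D black
    E black
  C black
A black
B gray
B black
F gray
  F→D: D black — skip
  F→I: I black — skip
  L gray
    L→A: A black — skip
    J gray
      G gray
        G→D: D black — skip
      G black
      J→A: A black — skip
      J→B: B black — skip
      M gray
        M→I: I black — skip
        M→E: E black — skip
        M→G: G black — skip
      M black
    J black
    K gray
      K→E: E black — skip
      H gray
        H→C: C black — skip
        H→I: I black — skip
      H black
    K black
  L black
F black
Every edge goes to a white or black vertex — no back edge, so the graph is acyclic.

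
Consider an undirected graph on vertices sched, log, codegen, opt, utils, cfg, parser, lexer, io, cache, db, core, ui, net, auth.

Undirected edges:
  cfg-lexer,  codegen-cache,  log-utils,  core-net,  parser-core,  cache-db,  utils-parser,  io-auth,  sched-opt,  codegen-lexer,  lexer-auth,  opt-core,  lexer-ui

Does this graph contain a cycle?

No

DFS, tracking each vertex's parent; an edge to a visited non-parent vertex closes a cycle.
Start from sched:
visit sched (parent –)
  visit opt (parent sched)
    visit core (parent opt)
      core–opt: parent, skip
      visit net (parent core)
        net–core: parent, skip
      visit parser (parent core)
        visit utils (parent parser)
          visit log (parent utils)
            log–utils: parent, skip
          utils–parser: parent, skip
        parser–core: parent, skip
    opt–sched: parent, skip
visit codegen (parent –)
  visit cache (parent codegen)
    cache–codegen: parent, skip
    visit db (parent cache)
      db–cache: parent, skip
  visit lexer (parent codegen)
    visit auth (parent lexer)
      auth–lexer: parent, skip
      visit io (parent auth)
        io–auth: parent, skip
    lexer–codegen: parent, skip
    visit cfg (parent lexer)
      cfg–lexer: parent, skip
    visit ui (parent lexer)
      ui–lexer: parent, skip
No non-parent visited neighbor found — the graph is a forest.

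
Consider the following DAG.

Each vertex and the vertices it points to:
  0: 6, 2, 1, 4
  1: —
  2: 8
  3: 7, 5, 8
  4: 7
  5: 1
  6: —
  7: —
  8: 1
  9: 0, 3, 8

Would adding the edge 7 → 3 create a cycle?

Adding 7→3 creates a cycle iff 3 can already reach 7.
Path from 3: 3 → 7.
So 3 → … → 7 → 3 is a cycle.

Yes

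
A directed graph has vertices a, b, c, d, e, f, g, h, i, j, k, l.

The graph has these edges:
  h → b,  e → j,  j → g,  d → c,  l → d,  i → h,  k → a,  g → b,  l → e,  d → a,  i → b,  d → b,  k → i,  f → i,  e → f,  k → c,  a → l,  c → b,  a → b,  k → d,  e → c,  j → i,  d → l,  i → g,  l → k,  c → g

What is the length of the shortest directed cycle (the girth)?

For each vertex v, BFS finds the shortest path from v back to v.
The shortest such closed walk is l → d → l, length 2.

2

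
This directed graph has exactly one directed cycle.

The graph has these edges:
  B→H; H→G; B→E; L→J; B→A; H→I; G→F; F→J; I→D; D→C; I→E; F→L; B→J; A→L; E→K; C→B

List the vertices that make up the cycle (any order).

B, C, D, H, I

DFS with gray/black marking from B:
B gray
  A gray
    L gray
      J gray
      J black
    L black
  A black
  H gray
    I gray
      E gray
        K gray
        K black
      E black
      D gray
        C gray
          C→B: B is gray → back edge
Back edge closes the cycle B → H → I → D → C → B; its vertices are {B, C, D, H, I}.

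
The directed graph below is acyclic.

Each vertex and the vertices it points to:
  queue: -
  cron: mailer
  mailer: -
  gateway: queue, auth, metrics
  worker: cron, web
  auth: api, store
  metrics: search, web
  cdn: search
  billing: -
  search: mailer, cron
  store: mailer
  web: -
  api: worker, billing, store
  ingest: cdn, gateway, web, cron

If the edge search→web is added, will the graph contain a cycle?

No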